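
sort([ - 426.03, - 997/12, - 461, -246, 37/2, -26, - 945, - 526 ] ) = [-945, - 526, - 461, - 426.03, - 246, - 997/12, - 26,37/2]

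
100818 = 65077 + 35741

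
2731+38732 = 41463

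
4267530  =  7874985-3607455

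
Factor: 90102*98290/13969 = 8856125580/13969 = 2^2 *3^1*5^1*61^ ( - 1 )*229^(  -  1)*9829^1 * 15017^1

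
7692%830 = 222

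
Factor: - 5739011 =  - 5739011^1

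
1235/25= 247/5= 49.40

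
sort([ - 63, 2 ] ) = [ - 63, 2 ] 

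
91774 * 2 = 183548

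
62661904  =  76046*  824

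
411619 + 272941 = 684560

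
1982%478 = 70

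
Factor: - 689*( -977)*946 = 2^1* 11^1*13^1*43^1 * 53^1 *977^1 = 636802738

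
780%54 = 24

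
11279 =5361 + 5918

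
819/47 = 17 + 20/47 = 17.43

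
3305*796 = 2630780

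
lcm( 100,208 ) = 5200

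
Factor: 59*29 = 1711 = 29^1*59^1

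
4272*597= 2550384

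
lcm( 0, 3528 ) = 0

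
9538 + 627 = 10165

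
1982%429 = 266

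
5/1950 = 1/390 = 0.00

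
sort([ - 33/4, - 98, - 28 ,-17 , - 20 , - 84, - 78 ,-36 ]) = [ - 98,  -  84 , -78 , - 36,-28 , - 20 ,-17, - 33/4]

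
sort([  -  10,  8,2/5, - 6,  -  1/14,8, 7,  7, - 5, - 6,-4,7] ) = [ - 10 ,-6, -6, - 5, - 4, - 1/14,2/5, 7,7, 7, 8, 8]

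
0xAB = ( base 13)102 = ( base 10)171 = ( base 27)69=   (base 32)5b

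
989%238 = 37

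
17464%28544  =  17464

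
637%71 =69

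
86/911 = 86/911 =0.09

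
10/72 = 5/36 = 0.14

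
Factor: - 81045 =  - 3^2*5^1*1801^1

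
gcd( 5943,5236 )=7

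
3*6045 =18135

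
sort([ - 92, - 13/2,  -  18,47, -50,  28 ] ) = [ - 92, - 50, - 18 ,- 13/2,28, 47 ]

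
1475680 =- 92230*( - 16) 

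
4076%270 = 26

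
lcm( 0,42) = 0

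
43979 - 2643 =41336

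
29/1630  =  29/1630 = 0.02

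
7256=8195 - 939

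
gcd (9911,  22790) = 53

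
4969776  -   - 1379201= 6348977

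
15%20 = 15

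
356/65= 356/65 = 5.48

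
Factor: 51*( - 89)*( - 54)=2^1*3^4*17^1*89^1 = 245106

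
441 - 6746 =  - 6305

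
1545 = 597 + 948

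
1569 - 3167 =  - 1598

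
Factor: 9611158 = 2^1 *4805579^1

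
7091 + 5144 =12235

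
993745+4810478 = 5804223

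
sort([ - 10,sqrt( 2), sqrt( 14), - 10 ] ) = [ - 10, - 10, sqrt( 2 ),sqrt(14 )]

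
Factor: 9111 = 3^1*3037^1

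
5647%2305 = 1037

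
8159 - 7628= 531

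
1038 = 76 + 962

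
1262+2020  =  3282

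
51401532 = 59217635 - 7816103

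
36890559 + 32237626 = 69128185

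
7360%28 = 24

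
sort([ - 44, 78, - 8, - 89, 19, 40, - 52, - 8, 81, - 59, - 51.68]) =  [  -  89, - 59 , - 52,-51.68, - 44, - 8 , - 8 , 19,40, 78,81 ] 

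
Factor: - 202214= - 2^1*101107^1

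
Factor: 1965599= 79^1*139^1*179^1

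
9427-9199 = 228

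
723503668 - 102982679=620520989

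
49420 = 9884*5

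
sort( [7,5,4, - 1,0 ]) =[-1,0, 4,5, 7] 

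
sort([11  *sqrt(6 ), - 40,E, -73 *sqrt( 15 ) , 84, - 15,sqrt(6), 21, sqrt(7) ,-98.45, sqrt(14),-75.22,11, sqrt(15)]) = [-73 * sqrt ( 15 ), - 98.45,  -  75.22, - 40, - 15,sqrt(6), sqrt(7),E, sqrt( 14), sqrt(15), 11,21, 11*sqrt(6 ),84 ] 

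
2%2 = 0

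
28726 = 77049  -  48323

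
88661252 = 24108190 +64553062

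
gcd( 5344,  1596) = 4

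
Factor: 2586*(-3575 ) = -2^1*3^1*5^2*11^1*13^1 *431^1=-9244950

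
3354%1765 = 1589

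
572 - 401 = 171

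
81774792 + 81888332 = 163663124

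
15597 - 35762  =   - 20165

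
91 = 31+60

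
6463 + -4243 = 2220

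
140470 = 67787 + 72683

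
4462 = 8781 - 4319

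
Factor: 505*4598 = 2321990 = 2^1*5^1 * 11^2*19^1*101^1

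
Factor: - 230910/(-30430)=129/17 = 3^1 * 17^( - 1 ) * 43^1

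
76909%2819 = 796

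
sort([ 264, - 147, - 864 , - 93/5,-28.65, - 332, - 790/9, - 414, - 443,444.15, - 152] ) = [ - 864, - 443, - 414, -332,  -  152, - 147,  -  790/9,-28.65,- 93/5,264,444.15]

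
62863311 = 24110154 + 38753157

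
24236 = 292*83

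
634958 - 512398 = 122560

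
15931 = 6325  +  9606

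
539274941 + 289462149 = 828737090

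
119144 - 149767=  - 30623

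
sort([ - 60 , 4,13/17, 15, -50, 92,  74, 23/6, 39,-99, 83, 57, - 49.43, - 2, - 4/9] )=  [ - 99, - 60 , - 50, - 49.43 ,-2, - 4/9, 13/17, 23/6, 4, 15, 39 , 57,74, 83, 92 ] 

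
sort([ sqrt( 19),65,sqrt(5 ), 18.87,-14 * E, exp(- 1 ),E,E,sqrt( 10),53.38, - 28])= [ - 14 * E , - 28,  exp( - 1),sqrt( 5 ), E,E,sqrt(10 ) , sqrt(19), 18.87,53.38,65]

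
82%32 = 18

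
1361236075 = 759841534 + 601394541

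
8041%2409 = 814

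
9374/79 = 9374/79=118.66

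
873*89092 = 77777316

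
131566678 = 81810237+49756441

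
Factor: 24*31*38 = 28272 = 2^4*3^1* 19^1 * 31^1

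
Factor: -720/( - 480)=2^( - 1)*3^1 = 3/2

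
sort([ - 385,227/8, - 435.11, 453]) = [ - 435.11, - 385, 227/8,453]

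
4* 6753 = 27012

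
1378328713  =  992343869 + 385984844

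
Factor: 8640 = 2^6*3^3*5^1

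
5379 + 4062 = 9441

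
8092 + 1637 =9729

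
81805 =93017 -11212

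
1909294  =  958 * 1993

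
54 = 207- 153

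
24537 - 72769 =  - 48232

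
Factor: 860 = 2^2*5^1  *  43^1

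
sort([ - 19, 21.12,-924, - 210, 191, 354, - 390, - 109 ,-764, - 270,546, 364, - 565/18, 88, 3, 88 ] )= [  -  924, - 764, - 390, - 270 ,  -  210, - 109  , - 565/18, - 19 , 3, 21.12, 88,88, 191, 354, 364, 546 ]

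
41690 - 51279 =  - 9589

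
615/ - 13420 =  - 1 + 2561/2684= -0.05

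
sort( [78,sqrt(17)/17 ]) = [ sqrt(17)/17, 78 ] 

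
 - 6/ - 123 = 2/41 = 0.05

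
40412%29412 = 11000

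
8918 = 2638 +6280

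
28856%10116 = 8624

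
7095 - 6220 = 875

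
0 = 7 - 7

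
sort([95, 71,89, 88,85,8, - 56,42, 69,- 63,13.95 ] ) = [ - 63, - 56, 8, 13.95,42, 69, 71,85, 88, 89, 95 ] 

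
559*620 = 346580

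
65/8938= 65/8938 = 0.01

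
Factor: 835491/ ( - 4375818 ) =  - 2^ ( - 1 )*3^( - 1 )*243101^( - 1 )*278497^1= - 278497/1458606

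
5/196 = 5/196= 0.03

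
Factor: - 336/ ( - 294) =2^3*7^ ( -1 ) =8/7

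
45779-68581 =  - 22802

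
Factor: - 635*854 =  - 542290  =  - 2^1*5^1*7^1*61^1*127^1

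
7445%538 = 451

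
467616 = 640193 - 172577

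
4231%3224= 1007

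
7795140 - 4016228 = 3778912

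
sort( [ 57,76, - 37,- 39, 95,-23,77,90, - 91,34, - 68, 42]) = [ - 91, - 68, - 39,  -  37, -23, 34,42, 57,76,77, 90,95] 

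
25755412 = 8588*2999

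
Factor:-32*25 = - 800 =- 2^5*5^2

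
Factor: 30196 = 2^2*7549^1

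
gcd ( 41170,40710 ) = 230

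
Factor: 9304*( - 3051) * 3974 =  - 112807966896 = - 2^4*3^3 * 113^1 * 1163^1*1987^1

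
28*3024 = 84672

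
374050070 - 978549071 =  - 604499001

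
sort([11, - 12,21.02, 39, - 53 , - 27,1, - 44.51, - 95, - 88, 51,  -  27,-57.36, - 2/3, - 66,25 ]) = [ - 95, - 88, - 66, - 57.36, - 53, - 44.51,  -  27, -27 ,-12,-2/3,1,11,21.02, 25, 39,51]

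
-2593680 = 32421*( - 80) 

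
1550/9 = 172 + 2/9 =172.22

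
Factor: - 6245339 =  - 6245339^1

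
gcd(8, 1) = 1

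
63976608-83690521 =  - 19713913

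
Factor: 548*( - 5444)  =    -  2^4*137^1*1361^1 =- 2983312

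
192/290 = 96/145  =  0.66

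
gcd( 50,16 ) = 2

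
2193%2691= 2193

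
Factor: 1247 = 29^1*43^1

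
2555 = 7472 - 4917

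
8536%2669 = 529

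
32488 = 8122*4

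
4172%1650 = 872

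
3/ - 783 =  - 1/261 =- 0.00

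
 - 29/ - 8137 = 29/8137 = 0.00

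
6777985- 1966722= 4811263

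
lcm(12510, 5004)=25020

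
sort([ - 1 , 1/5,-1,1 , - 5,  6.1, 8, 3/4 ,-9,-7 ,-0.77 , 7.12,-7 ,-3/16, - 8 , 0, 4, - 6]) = [-9, - 8 , - 7, - 7 ,-6, - 5 , - 1,-1, - 0.77,-3/16, 0,1/5,  3/4, 1, 4 , 6.1,7.12,8 ]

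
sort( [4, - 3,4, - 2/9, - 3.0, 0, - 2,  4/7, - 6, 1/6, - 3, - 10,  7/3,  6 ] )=[  -  10, - 6,- 3, -3.0,-3, - 2 , - 2/9,0 , 1/6,4/7,7/3,4 , 4,6 ] 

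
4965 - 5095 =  - 130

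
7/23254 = 1/3322 = 0.00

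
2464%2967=2464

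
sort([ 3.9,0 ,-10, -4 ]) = [ - 10,-4,0, 3.9 ] 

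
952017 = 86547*11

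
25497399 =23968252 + 1529147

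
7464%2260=684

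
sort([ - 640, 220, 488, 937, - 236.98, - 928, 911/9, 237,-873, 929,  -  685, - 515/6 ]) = [ - 928, - 873, -685, -640, - 236.98, - 515/6, 911/9,220,237,488, 929, 937 ] 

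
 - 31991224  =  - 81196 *394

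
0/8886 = 0 = 0.00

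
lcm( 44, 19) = 836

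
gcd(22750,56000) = 1750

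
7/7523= 7/7523 = 0.00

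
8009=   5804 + 2205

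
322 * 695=223790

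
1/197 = 1/197 = 0.01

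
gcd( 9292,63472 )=4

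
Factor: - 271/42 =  - 2^( - 1) * 3^( - 1) * 7^ ( - 1 )*271^1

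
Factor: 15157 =23^1*659^1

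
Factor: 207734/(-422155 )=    - 2^1*5^( - 1 )*84431^( - 1)*103867^1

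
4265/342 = 12  +  161/342 = 12.47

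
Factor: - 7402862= - 2^1 * 31^1 *139^1*859^1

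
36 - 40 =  - 4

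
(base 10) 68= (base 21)35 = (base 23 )2M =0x44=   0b1000100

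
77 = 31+46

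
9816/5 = 9816/5 = 1963.20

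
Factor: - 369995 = -5^1*73999^1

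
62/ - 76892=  - 1  +  38415/38446 = - 0.00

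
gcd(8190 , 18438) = 42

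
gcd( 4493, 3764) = 1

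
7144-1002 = 6142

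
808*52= 42016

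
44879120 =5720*7846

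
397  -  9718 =  -  9321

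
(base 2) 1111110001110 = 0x1F8E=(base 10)8078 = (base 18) 16GE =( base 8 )17616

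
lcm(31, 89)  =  2759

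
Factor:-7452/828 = -9 =- 3^2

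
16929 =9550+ 7379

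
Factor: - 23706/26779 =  -54/61 = - 2^1*3^3*61^( - 1 )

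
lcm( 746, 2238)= 2238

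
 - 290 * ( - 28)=8120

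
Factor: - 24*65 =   -  1560 =-  2^3*3^1*5^1*13^1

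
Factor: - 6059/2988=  - 73/36 = - 2^(  -  2)*3^( - 2 )*73^1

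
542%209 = 124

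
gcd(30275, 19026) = 7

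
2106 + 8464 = 10570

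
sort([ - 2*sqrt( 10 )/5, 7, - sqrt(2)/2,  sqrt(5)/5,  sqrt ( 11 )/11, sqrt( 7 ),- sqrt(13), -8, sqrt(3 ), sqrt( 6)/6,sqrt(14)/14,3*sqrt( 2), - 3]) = [-8,-sqrt( 13), - 3, - 2*sqrt( 10 )/5, - sqrt(2) /2,sqrt( 14) /14  ,  sqrt(11 ) /11, sqrt( 6)/6, sqrt(5)/5, sqrt(3),sqrt(7 ) , 3*sqrt ( 2 ), 7]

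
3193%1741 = 1452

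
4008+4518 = 8526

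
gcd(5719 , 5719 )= 5719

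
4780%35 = 20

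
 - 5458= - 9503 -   -  4045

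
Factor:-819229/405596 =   -  2^(-2 ) * 101399^(  -  1) *819229^1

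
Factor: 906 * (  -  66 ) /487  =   - 59796/487=-2^2 * 3^2 *11^1*151^1 * 487^( - 1)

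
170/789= 170/789 = 0.22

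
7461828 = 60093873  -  52632045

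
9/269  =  9/269 = 0.03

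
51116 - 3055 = 48061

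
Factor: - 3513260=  - 2^2*5^1*175663^1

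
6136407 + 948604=7085011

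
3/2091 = 1/697 = 0.00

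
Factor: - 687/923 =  - 3^1*13^( - 1)*71^( - 1)  *  229^1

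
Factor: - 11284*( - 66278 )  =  747880952 = 2^3 * 7^1*13^1 * 31^2*1069^1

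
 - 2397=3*(-799)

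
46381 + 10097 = 56478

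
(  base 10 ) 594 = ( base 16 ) 252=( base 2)1001010010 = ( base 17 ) 20G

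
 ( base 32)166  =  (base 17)43f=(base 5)14342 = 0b10011000110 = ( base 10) 1222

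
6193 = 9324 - 3131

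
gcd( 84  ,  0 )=84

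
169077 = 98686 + 70391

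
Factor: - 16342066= - 2^1*13^1 *17^1*36973^1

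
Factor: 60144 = 2^4* 3^1*7^1*179^1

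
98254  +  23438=121692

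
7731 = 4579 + 3152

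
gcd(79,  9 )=1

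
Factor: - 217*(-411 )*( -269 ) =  - 23991303  =  -3^1 *7^1*31^1*137^1*269^1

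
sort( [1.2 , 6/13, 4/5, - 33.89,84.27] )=[ -33.89, 6/13, 4/5, 1.2, 84.27]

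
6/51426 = 1/8571 = 0.00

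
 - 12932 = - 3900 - 9032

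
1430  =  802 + 628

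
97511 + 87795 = 185306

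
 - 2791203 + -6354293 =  - 9145496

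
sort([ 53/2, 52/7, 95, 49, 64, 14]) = [ 52/7, 14, 53/2, 49, 64, 95]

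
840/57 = 14+14/19  =  14.74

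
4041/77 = 4041/77 = 52.48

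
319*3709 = 1183171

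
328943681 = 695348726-366405045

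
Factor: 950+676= 2^1*3^1*271^1 = 1626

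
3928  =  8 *491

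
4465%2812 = 1653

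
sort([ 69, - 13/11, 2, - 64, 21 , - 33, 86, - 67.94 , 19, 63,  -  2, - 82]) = [ - 82, - 67.94, - 64,-33, - 2, - 13/11 , 2, 19,  21,63,69, 86]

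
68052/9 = 7561 + 1/3= 7561.33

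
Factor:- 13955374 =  - 2^1*6977687^1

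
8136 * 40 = 325440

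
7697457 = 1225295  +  6472162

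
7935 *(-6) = -47610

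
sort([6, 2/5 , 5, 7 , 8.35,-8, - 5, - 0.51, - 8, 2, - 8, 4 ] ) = [  -  8, - 8, -8, - 5, - 0.51, 2/5, 2, 4, 5 , 6,7, 8.35]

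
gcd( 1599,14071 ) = 1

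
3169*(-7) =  - 22183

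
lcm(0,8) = 0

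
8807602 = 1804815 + 7002787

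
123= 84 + 39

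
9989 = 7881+2108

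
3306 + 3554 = 6860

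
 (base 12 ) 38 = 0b101100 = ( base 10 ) 44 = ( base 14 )32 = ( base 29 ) 1f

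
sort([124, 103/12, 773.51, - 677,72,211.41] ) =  [ - 677,103/12, 72, 124, 211.41,773.51] 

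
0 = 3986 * 0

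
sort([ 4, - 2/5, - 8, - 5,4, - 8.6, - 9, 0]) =[ - 9, - 8.6, - 8, - 5, - 2/5, 0, 4 , 4 ] 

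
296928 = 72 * 4124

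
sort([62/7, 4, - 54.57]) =[ - 54.57,4, 62/7 ]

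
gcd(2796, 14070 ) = 6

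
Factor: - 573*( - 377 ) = 216021= 3^1 *13^1*29^1*191^1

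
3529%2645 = 884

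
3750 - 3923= - 173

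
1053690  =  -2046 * ( - 515)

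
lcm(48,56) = 336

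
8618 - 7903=715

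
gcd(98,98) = 98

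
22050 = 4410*5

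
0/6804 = 0 = 0.00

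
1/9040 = 1/9040 = 0.00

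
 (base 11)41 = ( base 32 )1d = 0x2D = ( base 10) 45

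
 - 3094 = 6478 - 9572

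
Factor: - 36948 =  - 2^2*3^1 * 3079^1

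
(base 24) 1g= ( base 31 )19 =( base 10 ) 40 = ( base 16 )28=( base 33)17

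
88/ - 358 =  - 1 + 135/179 = - 0.25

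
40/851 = 40/851 = 0.05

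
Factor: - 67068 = -2^2*3^6*23^1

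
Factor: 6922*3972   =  2^3*3^1* 331^1*3461^1 = 27494184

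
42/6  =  7= 7.00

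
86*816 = 70176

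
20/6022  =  10/3011   =  0.00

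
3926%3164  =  762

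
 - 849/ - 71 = 11+68/71 = 11.96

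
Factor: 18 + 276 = 294 =2^1*3^1 * 7^2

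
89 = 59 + 30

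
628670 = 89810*7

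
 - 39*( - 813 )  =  31707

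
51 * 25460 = 1298460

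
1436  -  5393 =  -  3957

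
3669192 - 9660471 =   -  5991279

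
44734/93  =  481 + 1/93 = 481.01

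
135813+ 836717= 972530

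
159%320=159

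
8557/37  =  8557/37  =  231.27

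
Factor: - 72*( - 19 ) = 2^3 * 3^2*19^1= 1368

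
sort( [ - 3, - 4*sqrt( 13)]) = [  -  4*sqrt(13), - 3]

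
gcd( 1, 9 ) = 1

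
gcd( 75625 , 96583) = 1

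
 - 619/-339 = 619/339=1.83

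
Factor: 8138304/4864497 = 2^6 * 3^1*11^( -1 )*71^1*199^1*147409^ (  -  1)= 2712768/1621499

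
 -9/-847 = 9/847=0.01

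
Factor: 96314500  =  2^2*5^3 * 192629^1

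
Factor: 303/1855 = 3^1 * 5^(-1)*7^(-1)*53^(-1) *101^1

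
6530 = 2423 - - 4107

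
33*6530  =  215490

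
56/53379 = 56/53379 =0.00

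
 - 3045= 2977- 6022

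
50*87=4350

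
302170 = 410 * 737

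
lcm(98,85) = 8330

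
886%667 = 219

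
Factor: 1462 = 2^1* 17^1*43^1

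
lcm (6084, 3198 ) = 249444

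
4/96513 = 4/96513= 0.00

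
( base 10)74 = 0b1001010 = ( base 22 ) 38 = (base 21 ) 3B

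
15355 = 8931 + 6424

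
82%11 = 5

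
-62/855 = -1 + 793/855= - 0.07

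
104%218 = 104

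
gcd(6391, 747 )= 83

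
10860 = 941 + 9919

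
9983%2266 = 919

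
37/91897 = 37/91897= 0.00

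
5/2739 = 5/2739 = 0.00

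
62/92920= 31/46460 = 0.00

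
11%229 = 11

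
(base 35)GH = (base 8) 1101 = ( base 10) 577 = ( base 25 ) N2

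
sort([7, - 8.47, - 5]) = [ - 8.47, - 5 , 7]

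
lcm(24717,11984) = 395472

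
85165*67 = 5706055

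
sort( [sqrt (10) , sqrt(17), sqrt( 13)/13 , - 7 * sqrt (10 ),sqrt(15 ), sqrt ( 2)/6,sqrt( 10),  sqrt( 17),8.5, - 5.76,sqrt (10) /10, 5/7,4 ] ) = [ - 7*sqrt(10),-5.76, sqrt( 2)/6,sqrt ( 13)/13, sqrt( 10)/10,5/7,sqrt( 10 ), sqrt(10),  sqrt( 15), 4,sqrt( 17),sqrt( 17) , 8.5 ]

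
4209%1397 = 18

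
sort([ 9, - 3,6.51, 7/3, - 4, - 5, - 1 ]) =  [ - 5, - 4, - 3, - 1, 7/3,6.51,9]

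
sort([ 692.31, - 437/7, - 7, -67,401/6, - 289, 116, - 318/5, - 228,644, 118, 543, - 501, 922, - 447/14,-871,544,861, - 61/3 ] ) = [ - 871, - 501, - 289, - 228, - 67, - 318/5, - 437/7,- 447/14, - 61/3,  -  7 , 401/6, 116, 118, 543,  544,644, 692.31, 861,922]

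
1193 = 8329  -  7136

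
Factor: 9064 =2^3*11^1* 103^1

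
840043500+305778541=1145822041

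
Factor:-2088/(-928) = 9/4 =2^(-2 )*3^2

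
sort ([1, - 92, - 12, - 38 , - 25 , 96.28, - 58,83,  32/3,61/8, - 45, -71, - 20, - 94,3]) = [ - 94, -92 ,- 71, -58, - 45, - 38,  -  25, - 20 , -12,1, 3,61/8, 32/3,83,  96.28 ]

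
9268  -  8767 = 501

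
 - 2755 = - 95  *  29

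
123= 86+37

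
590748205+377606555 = 968354760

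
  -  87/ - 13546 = 87/13546=0.01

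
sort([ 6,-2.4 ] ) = [ - 2.4, 6]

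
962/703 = 26/19 =1.37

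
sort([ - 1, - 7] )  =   [ - 7, -1 ] 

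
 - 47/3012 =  - 47/3012 = -0.02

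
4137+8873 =13010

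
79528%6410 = 2608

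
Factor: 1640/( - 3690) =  - 4/9 = -  2^2*3^( - 2 )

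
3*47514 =142542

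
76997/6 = 12832 + 5/6 = 12832.83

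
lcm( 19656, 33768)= 1316952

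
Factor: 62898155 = 5^1 * 12579631^1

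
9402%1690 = 952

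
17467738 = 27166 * 643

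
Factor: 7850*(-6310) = - 2^2*5^3*157^1*631^1  =  - 49533500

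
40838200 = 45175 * 904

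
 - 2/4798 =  -1 + 2398/2399 =- 0.00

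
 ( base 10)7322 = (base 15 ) 2282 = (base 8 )16232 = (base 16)1C9A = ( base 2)1110010011010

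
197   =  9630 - 9433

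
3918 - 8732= - 4814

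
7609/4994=7609/4994 = 1.52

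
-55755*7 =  - 390285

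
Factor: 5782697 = 5782697^1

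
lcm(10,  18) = 90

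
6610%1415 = 950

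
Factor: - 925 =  - 5^2 * 37^1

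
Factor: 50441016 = 2^3 * 3^1*101^1 *20809^1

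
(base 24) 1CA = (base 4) 31222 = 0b1101101010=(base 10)874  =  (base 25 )19o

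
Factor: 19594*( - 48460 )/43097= - 949525240/43097=- 2^3*5^1*71^( - 1 )*97^1 * 101^1*607^ ( - 1 )*2423^1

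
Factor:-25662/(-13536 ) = 2^( - 4)*3^ (-1)*7^1 * 13^1 = 91/48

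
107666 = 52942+54724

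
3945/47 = 3945/47=83.94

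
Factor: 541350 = 2^1*3^3*5^2*401^1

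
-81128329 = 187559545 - 268687874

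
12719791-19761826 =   -  7042035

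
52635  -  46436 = 6199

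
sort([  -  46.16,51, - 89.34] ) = [-89.34, -46.16,51] 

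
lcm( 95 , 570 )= 570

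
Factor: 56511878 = 2^1*83^1*277^1*1229^1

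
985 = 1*985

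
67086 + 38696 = 105782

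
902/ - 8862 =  - 1 + 3980/4431 = - 0.10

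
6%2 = 0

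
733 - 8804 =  -8071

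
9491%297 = 284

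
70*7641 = 534870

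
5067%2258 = 551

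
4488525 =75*59847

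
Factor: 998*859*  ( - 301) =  - 258041882 = - 2^1*7^1*43^1*499^1*859^1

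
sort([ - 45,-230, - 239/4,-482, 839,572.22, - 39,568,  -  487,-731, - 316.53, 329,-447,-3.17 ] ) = [ - 731, - 487,  -  482,-447, - 316.53,-230,-239/4,  -  45,  -  39,- 3.17,329, 568, 572.22,839 ]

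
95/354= 95/354 = 0.27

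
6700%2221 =37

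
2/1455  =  2/1455 = 0.00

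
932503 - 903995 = 28508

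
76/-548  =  -19/137 = - 0.14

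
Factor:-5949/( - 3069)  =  661/341 = 11^ ( - 1 ) * 31^( - 1)*661^1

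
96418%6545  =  4788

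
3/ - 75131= - 3/75131 = - 0.00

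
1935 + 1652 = 3587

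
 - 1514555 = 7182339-8696894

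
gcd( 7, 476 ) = 7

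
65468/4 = 16367  =  16367.00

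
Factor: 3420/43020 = 19^1 * 239^( - 1 ) = 19/239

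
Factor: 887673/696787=3^1 * 7^( - 1) *13^(-2) * 19^( - 1 )*31^(  -  1 )*449^1*659^1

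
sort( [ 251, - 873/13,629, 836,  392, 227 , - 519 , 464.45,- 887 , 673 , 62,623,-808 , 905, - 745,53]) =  [ - 887, - 808, - 745, - 519, -873/13,53,  62,227, 251, 392,464.45,  623, 629,673  ,  836,905]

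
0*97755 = 0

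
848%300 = 248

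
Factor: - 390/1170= - 1/3 = -3^(-1 ) 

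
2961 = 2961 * 1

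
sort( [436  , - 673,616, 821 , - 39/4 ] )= [ - 673,  -  39/4,  436, 616,821] 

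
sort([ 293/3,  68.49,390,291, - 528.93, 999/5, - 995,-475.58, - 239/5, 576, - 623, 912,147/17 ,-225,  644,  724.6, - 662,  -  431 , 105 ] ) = [ - 995, - 662, - 623,-528.93, - 475.58,  -  431, - 225,-239/5, 147/17,68.49,293/3, 105, 999/5, 291,390,  576,644,724.6,912] 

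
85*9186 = 780810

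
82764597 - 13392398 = 69372199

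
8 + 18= 26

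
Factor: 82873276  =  2^2*2153^1 * 9623^1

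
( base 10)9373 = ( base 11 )7051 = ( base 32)94t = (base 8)22235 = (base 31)9nb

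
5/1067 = 5/1067 = 0.00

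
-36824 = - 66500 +29676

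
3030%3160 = 3030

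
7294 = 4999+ 2295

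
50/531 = 50/531  =  0.09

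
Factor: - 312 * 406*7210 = - 913305120 = -2^5*3^1*5^1*7^2*13^1*29^1*103^1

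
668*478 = 319304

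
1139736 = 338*3372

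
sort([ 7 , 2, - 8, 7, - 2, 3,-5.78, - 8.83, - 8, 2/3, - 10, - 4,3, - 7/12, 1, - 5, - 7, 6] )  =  [ - 10, - 8.83 , - 8, - 8,- 7,-5.78,  -  5, - 4 , - 2,-7/12,2/3,1, 2,3, 3, 6, 7,7]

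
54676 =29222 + 25454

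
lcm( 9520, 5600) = 95200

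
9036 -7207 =1829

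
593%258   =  77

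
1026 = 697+329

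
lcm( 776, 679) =5432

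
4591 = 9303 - 4712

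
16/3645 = 16/3645 = 0.00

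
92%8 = 4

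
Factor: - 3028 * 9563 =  - 28956764 =- 2^2 * 73^1 * 131^1 * 757^1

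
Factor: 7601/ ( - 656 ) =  - 2^(-4) * 11^1*41^( - 1 )*691^1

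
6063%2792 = 479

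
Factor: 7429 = 17^1*19^1*23^1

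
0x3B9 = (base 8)1671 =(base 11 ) 797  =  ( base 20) 27D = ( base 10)953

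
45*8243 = 370935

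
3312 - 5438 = -2126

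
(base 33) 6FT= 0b1101110010010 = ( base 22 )ECI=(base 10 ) 7058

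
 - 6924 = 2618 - 9542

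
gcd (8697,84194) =1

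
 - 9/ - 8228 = 9/8228 = 0.00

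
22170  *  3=66510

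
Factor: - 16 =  - 2^4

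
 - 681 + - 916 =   -  1597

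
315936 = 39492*8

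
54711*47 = 2571417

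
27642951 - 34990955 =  - 7348004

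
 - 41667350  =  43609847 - 85277197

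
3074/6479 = 3074/6479  =  0.47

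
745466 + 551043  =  1296509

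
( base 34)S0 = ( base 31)um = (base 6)4224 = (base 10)952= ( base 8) 1670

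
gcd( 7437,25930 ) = 1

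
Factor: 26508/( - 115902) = -94/411 = -  2^1*3^ ( - 1)*47^1*137^( - 1)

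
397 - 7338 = - 6941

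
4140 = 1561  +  2579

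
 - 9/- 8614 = 9/8614 = 0.00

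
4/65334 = 2/32667=0.00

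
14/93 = 14/93  =  0.15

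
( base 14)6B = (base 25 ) 3K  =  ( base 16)5f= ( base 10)95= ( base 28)3B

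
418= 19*22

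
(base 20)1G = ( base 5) 121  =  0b100100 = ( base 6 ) 100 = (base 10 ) 36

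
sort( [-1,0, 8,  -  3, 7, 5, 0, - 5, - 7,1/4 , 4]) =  [- 7,  -  5, - 3,-1, 0, 0,1/4, 4, 5, 7, 8 ] 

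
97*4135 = 401095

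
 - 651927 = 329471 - 981398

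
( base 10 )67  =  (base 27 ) 2d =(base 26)2f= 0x43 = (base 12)57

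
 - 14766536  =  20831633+  -  35598169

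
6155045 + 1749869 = 7904914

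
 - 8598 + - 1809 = -10407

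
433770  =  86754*5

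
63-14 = 49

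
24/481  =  24/481 = 0.05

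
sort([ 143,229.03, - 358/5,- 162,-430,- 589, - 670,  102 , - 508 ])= [ - 670, - 589, - 508,  -  430, - 162, - 358/5, 102, 143, 229.03]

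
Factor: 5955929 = 7^1*269^1*3163^1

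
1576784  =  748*2108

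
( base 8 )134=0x5C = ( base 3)10102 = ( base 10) 92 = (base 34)2o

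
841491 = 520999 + 320492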